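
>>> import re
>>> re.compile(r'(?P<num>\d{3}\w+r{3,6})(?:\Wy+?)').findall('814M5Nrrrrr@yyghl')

The pattern matches exactly 3 of a digit, then one or more of a word character, then 3 to 6 of a literal 'r' (captured as 'num'); then a non-word character, then one or more of a literal 'y' (lazy) (non-capturing group).
Matches: at [0:13] match '814M5Nrrrrr@y', group 1 = '814M5Nrrrrr'.
Because there's exactly one group, `findall` drops the full match and keeps group 1 from the one hit.

['814M5Nrrrrr']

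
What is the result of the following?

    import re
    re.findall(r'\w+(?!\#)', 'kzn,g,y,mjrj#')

['kzn', 'g', 'y', 'mjr']

`(?!…)`/`(?<!…)` only lets a position through if the neighbouring text does NOT match; no characters are consumed.
Walking the string: at [0:3] → 'kzn'; at [4:5] → 'g'; at [6:7] → 'y'; at [8:11] → 'mjr'.
Since nothing is captured, `findall` lists the 4 matched substrings directly.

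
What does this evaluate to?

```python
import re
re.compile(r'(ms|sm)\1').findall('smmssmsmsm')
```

After group 1 captures some text, `\1` only succeeds where that same text appears again.
Because there's exactly one group, `findall` drops the full match and keeps group 1 from the one hit.

['sm']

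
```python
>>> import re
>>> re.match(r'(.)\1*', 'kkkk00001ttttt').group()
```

'kkkk'

`re.match` won't scan ahead — the pattern has to work from the very first character.
The match spans [0:4] → 'kkkk'.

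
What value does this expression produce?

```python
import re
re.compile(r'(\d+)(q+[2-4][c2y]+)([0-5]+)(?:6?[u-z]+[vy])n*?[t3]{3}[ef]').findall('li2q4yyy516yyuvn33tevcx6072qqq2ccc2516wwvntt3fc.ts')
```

[('2', 'q4yyy', '51'), ('6072', 'qqq2ccc2', '51')]

Pattern: one or more of a digit (captured); then one or more of the literal 'q', then a character in [2-4], then one or more of one of [c2y] (captured); then one or more of a character in [0-5] (captured); then optionally a literal '6', then one or more of a character in [u-z], then one of [vy] (non-capturing group); then zero or more of a literal 'n' (lazy), then exactly 3 of one of [t3], then one of [ef].
Scanning left to right: at [2:20] match '2q4yyy516yyuvn33te', groups = ('2', 'q4yyy', '51'); at [23:46] match '6072qqq2ccc2516wwvntt3f', groups = ('6072', 'qqq2ccc2', '51').
`findall` packs the 3 group values into a tuple for every match.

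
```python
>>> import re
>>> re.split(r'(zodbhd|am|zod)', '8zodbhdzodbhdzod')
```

['8', 'zodbhd', '', 'zodbhd', '', 'zod', '']

`|` is ordered: at each position the engine commits to the first alternative that works.
Matches to split on: at [1:7] → 'zodbhd'; at [7:13] → 'zodbhd'; at [13:16] → 'zod'.
`re.split` interleaves the captured-group text with the surrounding fragments.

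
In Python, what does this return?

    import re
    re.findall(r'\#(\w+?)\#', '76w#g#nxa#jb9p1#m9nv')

['g', 'jb9p1']

Walking the string: at [3:6] match '#g#', group 1 = 'g'; at [9:16] match '#jb9p1#', group 1 = 'jb9p1'.
`findall` collects group 1 from each match (2 total).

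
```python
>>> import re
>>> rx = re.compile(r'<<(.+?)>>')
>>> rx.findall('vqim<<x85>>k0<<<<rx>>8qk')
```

With the lazy modifier that quantifier settles for the fewest repetitions that let the rest of the pattern succeed (the atoms after it are unaffected and can still be greedy).
With a single group, `findall` returns only what that group captured — 2 items.

['x85', '<<rx']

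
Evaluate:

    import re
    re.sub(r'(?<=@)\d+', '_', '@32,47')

Lookahead/lookbehind check context without consuming it, so the matched span excludes the asserted characters.
Every occurrence is swapped for '_'.

'@_,47'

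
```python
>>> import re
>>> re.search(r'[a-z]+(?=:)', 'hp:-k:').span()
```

(0, 2)

Lookahead/lookbehind check context without consuming it, so the matched span excludes the asserted characters.
The match spans [0:2] → 'hp'.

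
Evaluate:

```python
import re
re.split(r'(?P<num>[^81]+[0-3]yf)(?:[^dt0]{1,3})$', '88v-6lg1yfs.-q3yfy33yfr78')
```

['88v-6lg1', 'yfs.-q3yfy33yf', '']

The pattern matches one or more of any character except [81], then a character in [0-3], then the literal 'yf' (captured as 'num'); then 1 to 3 of any character except [dt0] (non-capturing group); then anchored at the end.
The group in the pattern means `split` returns the separators' captures alongside the pieces.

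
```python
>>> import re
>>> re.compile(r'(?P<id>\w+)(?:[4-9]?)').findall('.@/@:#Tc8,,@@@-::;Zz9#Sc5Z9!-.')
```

['Tc8', 'Zz9', 'Sc5Z9']

Pattern: one or more of a word character (captured as 'id'); then optionally a character in [4-9] (non-capturing group).
Scanning left to right: at [6:9] match 'Tc8', group 1 = 'Tc8'; at [18:21] match 'Zz9', group 1 = 'Zz9'; at [22:27] match 'Sc5Z9', group 1 = 'Sc5Z9'.
One capturing group, so `findall` returns just the captured substring from each match — 3 in all.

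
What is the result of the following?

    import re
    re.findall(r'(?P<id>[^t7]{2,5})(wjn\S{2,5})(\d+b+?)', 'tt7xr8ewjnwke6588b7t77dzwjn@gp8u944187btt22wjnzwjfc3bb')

[('xr8e', 'wjnwke65', '88b'), ('dz', 'wjn@gp8u', '944187b'), ('22', 'wjnzwjfc', '3b')]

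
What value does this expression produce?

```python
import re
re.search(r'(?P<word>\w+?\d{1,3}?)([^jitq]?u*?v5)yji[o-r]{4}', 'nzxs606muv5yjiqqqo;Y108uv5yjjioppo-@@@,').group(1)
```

'nzxs606'

The match spans [0:18] → 'nzxs606muv5yjiqqqo'.
Captured: group 1 = 'nzxs606', group 2 = 'muv5'.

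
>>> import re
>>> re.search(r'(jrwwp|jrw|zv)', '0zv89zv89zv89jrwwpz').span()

`search` walks the string left to right and returns the first match it finds.
The match spans [1:3] → 'zv'.
Captured: group 1 = 'zv'.

(1, 3)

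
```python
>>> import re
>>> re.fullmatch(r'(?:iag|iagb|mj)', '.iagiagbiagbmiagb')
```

None

`re.fullmatch` is like wrapping the pattern in `^…$` (in single-line mode).
Here the string isn't matched end-to-end, so the call returns None.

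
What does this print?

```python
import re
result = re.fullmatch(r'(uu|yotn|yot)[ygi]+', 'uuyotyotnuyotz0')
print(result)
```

None

For `fullmatch`, every character of the input must be accounted for by the pattern.
Here the string isn't matched end-to-end, so the call returns None.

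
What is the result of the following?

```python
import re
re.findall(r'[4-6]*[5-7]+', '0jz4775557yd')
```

['4775557']

This matches zero or more of a character in [4-6]; then one or more of a character in [5-7].
Matches: at [3:10] → '4775557'.
No capturing groups, so `findall` returns the 1 full match string.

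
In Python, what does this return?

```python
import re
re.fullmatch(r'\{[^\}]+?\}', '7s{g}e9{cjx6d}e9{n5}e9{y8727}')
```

None

For `fullmatch`, every character of the input must be accounted for by the pattern.
Here there's no way to consume every character, so the call returns None.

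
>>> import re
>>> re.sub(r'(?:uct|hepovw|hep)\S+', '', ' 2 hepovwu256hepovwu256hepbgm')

Each match is replaced by ''.

' 2 '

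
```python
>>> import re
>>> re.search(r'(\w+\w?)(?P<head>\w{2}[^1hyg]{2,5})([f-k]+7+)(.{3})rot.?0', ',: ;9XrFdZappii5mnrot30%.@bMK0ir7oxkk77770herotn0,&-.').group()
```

The match spans [26:49] → 'bMK0ir7oxkk77770herotn0'.

'bMK0ir7oxkk77770herotn0'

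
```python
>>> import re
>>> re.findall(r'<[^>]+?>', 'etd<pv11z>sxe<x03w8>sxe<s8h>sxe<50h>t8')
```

['<pv11z>', '<x03w8>', '<s8h>', '<50h>']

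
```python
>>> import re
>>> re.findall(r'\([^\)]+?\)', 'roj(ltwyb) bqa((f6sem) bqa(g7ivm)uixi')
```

Walking the string: at [3:10] → '(ltwyb)'; at [14:22] → '((f6sem)'; at [26:33] → '(g7ivm)'.
Since nothing is captured, `findall` lists the 3 matched substrings directly.

['(ltwyb)', '((f6sem)', '(g7ivm)']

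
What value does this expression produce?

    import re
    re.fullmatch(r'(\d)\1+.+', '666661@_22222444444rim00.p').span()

(0, 26)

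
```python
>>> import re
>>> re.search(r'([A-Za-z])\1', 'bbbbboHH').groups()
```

('b',)

After group 1 captures some text, `\1` only succeeds where that same text appears again.
`re.search` tries every starting position until one works.
The match spans [0:2] → 'bb'.
Captured: group 1 = 'b'.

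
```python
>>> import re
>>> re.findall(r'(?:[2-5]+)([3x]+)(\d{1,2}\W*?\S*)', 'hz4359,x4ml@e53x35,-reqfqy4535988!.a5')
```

Multiple groups make `findall` return tuples — one 2-tuple for the one match.

[('3', '59,x4ml@e53x35,-reqfqy4535988!.a5')]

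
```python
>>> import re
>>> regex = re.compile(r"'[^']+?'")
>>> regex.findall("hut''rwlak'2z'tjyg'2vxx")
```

["'rwlak'", "'tjyg'"]

Scanning left to right: at [4:11] → "'rwlak'"; at [13:19] → "'tjyg'".
No capturing groups, so `findall` returns the 2 full match strings.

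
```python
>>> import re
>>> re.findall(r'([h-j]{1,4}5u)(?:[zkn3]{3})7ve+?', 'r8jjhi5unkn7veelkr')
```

Pattern: 1 to 4 of a character in [h-j], then the literal '5u' (captured); then exactly 3 of one of [zkn3] (non-capturing group); then the literal '7v', then one or more of a literal 'e' (lazy).
One capturing group, so `findall` returns just the captured substring from the one match — 1 in all.

['jjhi5u']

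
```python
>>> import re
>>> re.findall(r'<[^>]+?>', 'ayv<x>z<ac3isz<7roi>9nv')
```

['<x>', '<ac3isz<7roi>']

Walking the string: at [3:6] → '<x>'; at [7:20] → '<ac3isz<7roi>'.
With no groups in the pattern, `findall` gives back each whole match — 2 here.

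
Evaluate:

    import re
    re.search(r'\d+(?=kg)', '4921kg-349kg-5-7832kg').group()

'4921'

The lookaround is zero-width — it requires the adjacent text to match without consuming it, so the asserted text isn't part of the match.
The match spans [0:4] → '4921'.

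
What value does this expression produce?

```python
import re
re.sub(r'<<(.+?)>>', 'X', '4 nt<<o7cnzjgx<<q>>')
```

'4 ntX'

Matches: at [4:19] → '<<o7cnzjgx<<q>>'.
`sub` substitutes 'X' at each match site.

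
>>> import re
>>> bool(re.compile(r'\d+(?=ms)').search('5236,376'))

The `(?=…)`/`(?<=…)` assertion just peeks at neighbouring text; it doesn't advance the match position.
`re.search` tries every starting position until one works.
Here the pattern never matches, so the call returns None, and `bool(None)` is False.

False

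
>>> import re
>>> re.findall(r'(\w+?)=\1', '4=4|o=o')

`\1` has to match the exact text group 1 already captured.
Matches: at [0:3] match '4=4', group 1 = '4'; at [4:7] match 'o=o', group 1 = 'o'.
Because there's exactly one group, `findall` drops the full match and keeps group 1 from each hit.

['4', 'o']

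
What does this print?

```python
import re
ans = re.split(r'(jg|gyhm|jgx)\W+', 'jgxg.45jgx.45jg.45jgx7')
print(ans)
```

['jgxg.45', 'jgx', '45', 'jg', '45jgx7']

Matches to split on: at [7:11] → 'jgx.'; at [13:16] → 'jg.'.
The group in the pattern means `split` returns the separators' captures alongside the pieces.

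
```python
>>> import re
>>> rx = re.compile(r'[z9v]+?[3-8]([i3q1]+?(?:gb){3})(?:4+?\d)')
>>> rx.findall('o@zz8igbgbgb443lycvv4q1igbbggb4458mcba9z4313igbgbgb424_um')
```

['igbgbgb', '313igbgbgb']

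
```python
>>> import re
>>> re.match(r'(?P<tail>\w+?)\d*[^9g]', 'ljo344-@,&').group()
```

'lj'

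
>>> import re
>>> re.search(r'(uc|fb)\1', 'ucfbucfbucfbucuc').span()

(12, 16)

A backreference is literal: `\1` must see the identical characters the first group matched.
`search` walks the string left to right and returns the first match it finds.
The match spans [12:16] → 'ucuc'.
Captured: group 1 = 'uc'.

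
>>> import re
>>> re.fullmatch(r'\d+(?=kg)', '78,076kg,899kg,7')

None

The positive lookaround only admits positions where the adjacent text matches; those characters stay outside the span.
`re.fullmatch` is like wrapping the pattern in `^…$` (in single-line mode).
Here the pattern can't cover the whole string, so the call returns None.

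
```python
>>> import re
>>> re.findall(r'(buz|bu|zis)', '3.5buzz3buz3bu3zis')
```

`|` is ordered: at each position the engine commits to the first alternative that works.
Matches: at [3:6] match 'buz', group 1 = 'buz'; at [8:11] match 'buz', group 1 = 'buz'; at [12:14] match 'bu', group 1 = 'bu'; at [15:18] match 'zis', group 1 = 'zis'.
One capturing group, so `findall` returns just the captured substring from each match — 4 in all.

['buz', 'buz', 'bu', 'zis']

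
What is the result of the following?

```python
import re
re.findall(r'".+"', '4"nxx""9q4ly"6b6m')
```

Walking the string: at [1:13] → '"nxx""9q4ly"'.
No capturing groups, so `findall` returns the 1 full match string.

['"nxx""9q4ly"']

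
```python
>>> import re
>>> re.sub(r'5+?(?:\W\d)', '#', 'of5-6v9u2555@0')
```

'of#v9u2#'

This matches one or more of a literal '5' (lazy); then a non-word character, then a digit (non-capturing group).
Matches: at [2:5] → '5-6'; at [9:14] → '555@0'.
`sub` substitutes '#' at each match site.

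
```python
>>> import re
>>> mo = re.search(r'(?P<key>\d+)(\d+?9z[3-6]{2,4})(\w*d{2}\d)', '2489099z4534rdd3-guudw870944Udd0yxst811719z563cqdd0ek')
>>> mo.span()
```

(0, 16)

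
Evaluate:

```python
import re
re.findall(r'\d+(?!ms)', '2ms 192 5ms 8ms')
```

['192']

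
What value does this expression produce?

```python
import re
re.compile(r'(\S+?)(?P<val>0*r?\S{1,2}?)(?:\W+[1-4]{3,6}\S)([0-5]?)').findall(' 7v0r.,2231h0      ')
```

Pattern: one or more of a non-whitespace character (lazy) (captured); then zero or more of the literal '0', then optionally a literal 'r', then 1 to 2 of a non-whitespace character (lazy) (captured as 'val'); then one or more of a non-word character, then 3 to 6 of a character in [1-4], then a non-whitespace character (non-capturing group); then optionally a character in [0-5] (captured).
A `+?`/`*?`/`{m,n}?` starts at its minimum and grows only as far as needed for what follows to match.
Scanning left to right: at [1:13] match '7v0r.,2231h0', groups = ('7v', '0r.', '0').
3 groups means the one result is a tuple of 3 captured strings — 1 here.

[('7v', '0r.', '0')]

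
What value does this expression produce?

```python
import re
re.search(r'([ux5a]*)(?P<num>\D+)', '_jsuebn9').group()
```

'_jsuebn'

The pattern matches zero or more of one of [ux5a] (captured); then one or more of a non-digit (captured as 'num').
`search` walks the string left to right and returns the first match it finds.
The match spans [0:7] → '_jsuebn'.
Captured: group 1 = '', group 2 = '_jsuebn'.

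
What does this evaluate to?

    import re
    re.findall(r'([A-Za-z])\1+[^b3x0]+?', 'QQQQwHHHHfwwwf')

`\1` has to match the exact text group 1 already captured.
Walking the string: at [0:5] match 'QQQQw', group 1 = 'Q'; at [5:10] match 'HHHHf', group 1 = 'H'; at [10:14] match 'wwwf', group 1 = 'w'.
With a single group, `findall` returns only what that group captured — 3 items.

['Q', 'H', 'w']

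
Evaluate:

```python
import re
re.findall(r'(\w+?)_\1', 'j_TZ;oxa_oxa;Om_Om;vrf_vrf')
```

A backreference is literal: `\1` must see the identical characters the first group matched.
Matches: at [5:12] match 'oxa_oxa', group 1 = 'oxa'; at [13:18] match 'Om_Om', group 1 = 'Om'; at [19:26] match 'vrf_vrf', group 1 = 'vrf'.
With a single group, `findall` returns only what that group captured — 3 items.

['oxa', 'Om', 'vrf']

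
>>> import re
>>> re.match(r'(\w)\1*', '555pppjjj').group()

'555'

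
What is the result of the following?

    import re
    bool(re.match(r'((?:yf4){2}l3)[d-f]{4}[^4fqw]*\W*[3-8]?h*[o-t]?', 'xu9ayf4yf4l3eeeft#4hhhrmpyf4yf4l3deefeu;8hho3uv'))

False

This matches the literal 'yf4' repeated 2 times, then the literal 'l3' (captured); then exactly 4 of a character in [d-f], then zero or more of any character except [4fqw], then zero or more of a non-word character; then optionally a character in [3-8], then zero or more of the literal 'h', then optionally a character in [o-t].
`re.match` only tries the pattern at the start of the string.
Here position 0 doesn't satisfy it, so the call returns None, and `bool(None)` is False.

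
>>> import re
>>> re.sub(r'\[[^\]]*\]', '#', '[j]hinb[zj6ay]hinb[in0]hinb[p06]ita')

'#hinb#hinb#hinb#ita'

Every occurrence is swapped for '#'.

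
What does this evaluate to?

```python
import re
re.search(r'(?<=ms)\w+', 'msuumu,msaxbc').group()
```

'uumu'

The positive lookaround only admits positions where the adjacent text matches; those characters stay outside the span.
`re.search` tries every starting position until one works.
The match spans [2:6] → 'uumu'.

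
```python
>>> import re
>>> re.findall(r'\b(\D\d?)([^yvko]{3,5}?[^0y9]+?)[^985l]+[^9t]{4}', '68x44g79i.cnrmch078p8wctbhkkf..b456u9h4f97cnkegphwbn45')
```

With the lazy modifier that quantifier settles for the fewest repetitions that let the rest of the pattern succeed (the atoms after it are unaffected and can still be greedy).
2 groups means the one result is a tuple of 2 captured strings — 1 here.

[('.', 'cnrm')]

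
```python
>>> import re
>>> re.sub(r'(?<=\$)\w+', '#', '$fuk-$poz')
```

'$#-$#'

The positive lookaround only admits positions where the adjacent text matches; those characters stay outside the span.
`sub` substitutes '#' at each match site.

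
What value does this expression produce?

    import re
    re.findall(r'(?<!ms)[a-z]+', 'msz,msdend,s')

['msz', 'msdend', 's']

A negative assertion filters positions out without eating any characters.
`findall` yields the raw match text (3 of them) because the pattern has no groups.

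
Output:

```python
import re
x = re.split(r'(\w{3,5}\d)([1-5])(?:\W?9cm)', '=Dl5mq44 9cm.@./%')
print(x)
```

['=', 'Dl5mq4', '4', '.@./%']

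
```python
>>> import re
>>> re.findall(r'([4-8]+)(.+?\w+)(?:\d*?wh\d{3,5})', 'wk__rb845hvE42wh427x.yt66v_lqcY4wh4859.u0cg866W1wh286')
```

[('845', 'hvE42'), ('66', 'v_lqcY4'), ('866', 'W1')]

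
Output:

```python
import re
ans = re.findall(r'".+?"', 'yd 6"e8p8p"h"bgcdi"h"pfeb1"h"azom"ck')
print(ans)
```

A `+?`/`*?`/`{m,n}?` starts at its minimum and grows only as far as needed for what follows to match.
Scanning left to right: at [4:11] → '"e8p8p"'; at [12:19] → '"bgcdi"'; at [20:27] → '"pfeb1"'; at [28:34] → '"azom"'.
With no groups in the pattern, `findall` gives back each whole match — 4 here.

['"e8p8p"', '"bgcdi"', '"pfeb1"', '"azom"']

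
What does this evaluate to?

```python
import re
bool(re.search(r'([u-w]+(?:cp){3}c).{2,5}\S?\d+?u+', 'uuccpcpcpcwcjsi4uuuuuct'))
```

False

This matches one or more of a character in [u-w], then the literal 'cp' repeated 3 times, then the literal 'c' (captured); then 2 to 5 of any character, then optionally a non-whitespace character, then one or more of a digit (lazy); then one or more of a literal 'u'.
Here the pattern never matches, so the call returns None, and `bool(None)` is False.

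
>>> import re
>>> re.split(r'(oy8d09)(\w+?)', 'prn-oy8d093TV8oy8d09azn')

The pattern matches the literal 'oy8', then the literal 'd09' (captured); then one or more of a word character (lazy) (captured).
Matches to split on: at [4:11] → 'oy8d093'; at [14:21] → 'oy8d09a'.
Because the pattern has a capturing group, `split` also inserts each captured text between the pieces.

['prn-', 'oy8d09', '3', 'TV8', 'oy8d09', 'a', 'zn']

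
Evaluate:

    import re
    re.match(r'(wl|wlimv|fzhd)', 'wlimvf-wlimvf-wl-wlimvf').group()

The regex engine tests alternatives in the order written; an earlier branch that matches wins even if a later one would match more.
`match` is anchored at position 0; if the pattern doesn't fit there, it returns None.
The match spans [0:2] → 'wl'.
Captured: group 1 = 'wl'.

'wl'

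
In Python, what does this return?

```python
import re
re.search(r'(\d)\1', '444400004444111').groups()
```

('4',)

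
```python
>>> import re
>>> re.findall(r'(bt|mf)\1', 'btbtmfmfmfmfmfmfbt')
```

`\1` has to match the exact text group 1 already captured.
With a single group, `findall` returns only what that group captured — 4 items.

['bt', 'mf', 'mf', 'mf']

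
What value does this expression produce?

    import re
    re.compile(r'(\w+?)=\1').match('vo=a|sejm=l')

`match` is anchored at position 0; if the pattern doesn't fit there, it returns None.
Here the string doesn't start with a match, so the call returns None.

None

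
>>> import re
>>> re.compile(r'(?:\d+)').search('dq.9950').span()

(3, 7)

This matches one or more of a digit (non-capturing group).
`re.search` tries every starting position until one works.
The match spans [3:7] → '9950'.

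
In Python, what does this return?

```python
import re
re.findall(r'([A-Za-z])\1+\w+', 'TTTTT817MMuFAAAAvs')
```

['T']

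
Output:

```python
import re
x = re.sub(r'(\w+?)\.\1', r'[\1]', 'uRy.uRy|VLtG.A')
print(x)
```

[uRy]|VLtG.A

`\1` is not a pattern — it's the concrete string captured by group 1, re-applied verbatim.
Matches: at [0:7] → 'uRy.uRy'.
`\1` in the replacement pulls in group 1's text for each match.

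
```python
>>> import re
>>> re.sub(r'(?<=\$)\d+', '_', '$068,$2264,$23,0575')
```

The `(?=…)`/`(?<=…)` assertion just peeks at neighbouring text; it doesn't advance the match position.
`sub` substitutes '_' at each match site.

'$_,$_,$_,0575'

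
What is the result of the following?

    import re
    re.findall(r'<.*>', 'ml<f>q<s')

Since nothing is captured, `findall` lists the 1 matched substring directly.

['<f>']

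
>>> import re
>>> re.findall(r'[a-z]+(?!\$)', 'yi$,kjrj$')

['y', 'kjr']

The negative lookahead/lookbehind blocks any match where the forbidden context is present.
With no groups in the pattern, `findall` gives back each whole match — 2 here.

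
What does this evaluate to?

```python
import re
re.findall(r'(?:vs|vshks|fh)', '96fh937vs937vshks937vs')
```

['fh', 'vs', 'vs', 'vs']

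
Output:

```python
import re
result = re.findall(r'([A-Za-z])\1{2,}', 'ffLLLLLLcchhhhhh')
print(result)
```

['L', 'h']

After group 1 captures some text, `\1` only succeeds where that same text appears again.
Matches: at [2:8] match 'LLLLLL', group 1 = 'L'; at [10:16] match 'hhhhhh', group 1 = 'h'.
One capturing group, so `findall` returns just the captured substring from each match — 2 in all.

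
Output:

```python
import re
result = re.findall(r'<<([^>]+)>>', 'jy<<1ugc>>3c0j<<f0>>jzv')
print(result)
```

With a single group, `findall` returns only what that group captured — 2 items.

['1ugc', 'f0']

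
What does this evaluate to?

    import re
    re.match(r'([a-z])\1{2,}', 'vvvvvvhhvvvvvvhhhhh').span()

`re.match` won't scan ahead — the pattern has to work from the very first character.
The match spans [0:6] → 'vvvvvv'.

(0, 6)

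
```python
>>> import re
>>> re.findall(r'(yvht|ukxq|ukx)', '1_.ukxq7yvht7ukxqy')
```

The regex engine tests alternatives in the order written; an earlier branch that matches wins even if a later one would match more.
With a single group, `findall` returns only what that group captured — 3 items.

['ukxq', 'yvht', 'ukxq']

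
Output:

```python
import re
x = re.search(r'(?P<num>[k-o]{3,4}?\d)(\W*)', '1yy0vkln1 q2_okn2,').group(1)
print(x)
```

The match spans [5:10] → 'kln1 '.
Captured: group 1 = 'kln1', group 2 = ' '.

kln1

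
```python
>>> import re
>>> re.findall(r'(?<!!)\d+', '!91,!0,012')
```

A negative assertion filters positions out without eating any characters.
Walking the string: at [2:3] → '1'; at [7:10] → '012'.
`findall` yields the raw match text (2 of them) because the pattern has no groups.

['1', '012']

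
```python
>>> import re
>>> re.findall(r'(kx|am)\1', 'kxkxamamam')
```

`\1` is not a pattern — it's the concrete string captured by group 1, re-applied verbatim.
With a single group, `findall` returns only what that group captured — 2 items.

['kx', 'am']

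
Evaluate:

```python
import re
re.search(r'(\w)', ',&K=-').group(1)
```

The match spans [2:3] → 'K'.
Captured: group 1 = 'K'.

'K'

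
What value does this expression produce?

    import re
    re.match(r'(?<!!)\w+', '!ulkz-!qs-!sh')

`re.match` won't scan ahead — the pattern has to work from the very first character.
Here the pattern fails at index 0, so the call returns None.

None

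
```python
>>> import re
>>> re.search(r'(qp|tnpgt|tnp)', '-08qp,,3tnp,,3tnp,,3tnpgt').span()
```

(3, 5)

`search` walks the string left to right and returns the first match it finds.
The match spans [3:5] → 'qp'.
Captured: group 1 = 'qp'.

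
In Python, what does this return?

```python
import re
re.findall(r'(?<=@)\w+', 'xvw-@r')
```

['r']

Lookahead/lookbehind check context without consuming it, so the matched span excludes the asserted characters.
Matches: at [5:6] → 'r'.
No capturing groups, so `findall` returns the 1 full match string.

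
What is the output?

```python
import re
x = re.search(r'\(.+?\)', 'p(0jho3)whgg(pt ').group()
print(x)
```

`search` walks the string left to right and returns the first match it finds.
The match spans [1:8] → '(0jho3)'.

(0jho3)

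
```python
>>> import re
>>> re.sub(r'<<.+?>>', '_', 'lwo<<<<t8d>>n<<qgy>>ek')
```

Each match is replaced by '_'.

'lwo_n_ek'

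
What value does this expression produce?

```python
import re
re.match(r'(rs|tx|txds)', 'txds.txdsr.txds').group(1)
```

Branches in `(...|...)` are attempted left-to-right; the first branch that allows the whole pattern to succeed is taken.
`re.match` won't scan ahead — the pattern has to work from the very first character.
The match spans [0:2] → 'tx'.
Captured: group 1 = 'tx'.

'tx'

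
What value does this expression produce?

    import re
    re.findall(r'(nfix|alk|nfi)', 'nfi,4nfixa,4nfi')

Alternation tries branches left to right and keeps the first one that lets the overall match succeed at that position.
Because there's exactly one group, `findall` drops the full match and keeps group 1 from each hit.

['nfi', 'nfix', 'nfi']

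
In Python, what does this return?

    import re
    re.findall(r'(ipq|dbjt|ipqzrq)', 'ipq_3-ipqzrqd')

['ipq', 'ipq']

Branches in `(...|...)` are attempted left-to-right; the first branch that allows the whole pattern to succeed is taken.
Walking the string: at [0:3] match 'ipq', group 1 = 'ipq'; at [6:9] match 'ipq', group 1 = 'ipq'.
One capturing group, so `findall` returns just the captured substring from each match — 2 in all.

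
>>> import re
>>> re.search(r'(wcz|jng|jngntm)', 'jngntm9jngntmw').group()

'jng'

`|` is ordered: at each position the engine commits to the first alternative that works.
The match spans [0:3] → 'jng'.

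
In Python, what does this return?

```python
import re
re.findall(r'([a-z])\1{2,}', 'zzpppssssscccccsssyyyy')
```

['p', 's', 'c', 's', 'y']

After group 1 captures some text, `\1` only succeeds where that same text appears again.
Matches: at [2:5] match 'ppp', group 1 = 'p'; at [5:10] match 'sssss', group 1 = 's'; at [10:15] match 'ccccc', group 1 = 'c'; at [15:18] match 'sss', group 1 = 's'; at [18:22] match 'yyyy', group 1 = 'y'.
One capturing group, so `findall` returns just the captured substring from each match — 5 in all.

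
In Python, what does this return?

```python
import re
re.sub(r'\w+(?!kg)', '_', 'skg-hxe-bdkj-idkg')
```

The negative lookahead/lookbehind blocks any match where the forbidden context is present.
Each match is replaced by '_'.

'_-_-_-_'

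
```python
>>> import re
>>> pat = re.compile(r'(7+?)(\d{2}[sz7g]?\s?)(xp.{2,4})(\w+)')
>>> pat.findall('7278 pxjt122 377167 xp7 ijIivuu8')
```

[('77', '167 ', 'xp7 ij', 'Iivuu8')]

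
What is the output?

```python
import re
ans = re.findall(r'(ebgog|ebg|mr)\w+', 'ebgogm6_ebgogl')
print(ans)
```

The regex engine tests alternatives in the order written; an earlier branch that matches wins even if a later one would match more.
Scanning left to right: at [0:14] match 'ebgogm6_ebgogl', group 1 = 'ebgog'.
One capturing group, so `findall` returns just the captured substring from the one match — 1 in all.

['ebgog']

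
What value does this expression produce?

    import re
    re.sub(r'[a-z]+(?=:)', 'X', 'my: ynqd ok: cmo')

The positive lookaround only admits positions where the adjacent text matches; those characters stay outside the span.
Matches: at [0:2] → 'my'; at [9:11] → 'ok'.
Each match is replaced by 'X'.

'X: ynqd X: cmo'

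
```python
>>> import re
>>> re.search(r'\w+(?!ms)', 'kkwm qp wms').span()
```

(0, 4)

The negative lookahead/lookbehind blocks any match where the forbidden context is present.
The match spans [0:4] → 'kkwm'.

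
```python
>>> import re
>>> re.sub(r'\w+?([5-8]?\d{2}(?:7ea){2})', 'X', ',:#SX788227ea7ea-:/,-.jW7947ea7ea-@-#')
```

',:#X-:/,-.X-@-#'

The pattern matches one or more of a word character (lazy); then optionally a character in [5-8], then exactly 2 of a digit, then the literal '7ea' repeated 2 times (captured).
Matches: at [3:16] → 'SX788227ea7ea'; at [22:33] → 'jW7947ea7ea'.
`sub` substitutes 'X' at each match site.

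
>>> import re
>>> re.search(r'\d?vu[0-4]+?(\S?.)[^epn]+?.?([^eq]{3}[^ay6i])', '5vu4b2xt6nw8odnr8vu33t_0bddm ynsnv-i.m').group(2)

'6nw8'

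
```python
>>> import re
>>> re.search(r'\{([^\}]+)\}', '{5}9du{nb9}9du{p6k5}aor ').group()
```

'{5}'

The match spans [0:3] → '{5}'.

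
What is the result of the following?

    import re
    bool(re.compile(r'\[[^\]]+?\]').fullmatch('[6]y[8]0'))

False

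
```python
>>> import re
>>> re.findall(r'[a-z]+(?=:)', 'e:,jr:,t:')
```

Lookahead/lookbehind check context without consuming it, so the matched span excludes the asserted characters.
Walking the string: at [0:1] → 'e'; at [3:5] → 'jr'; at [7:8] → 't'.
With no groups in the pattern, `findall` gives back each whole match — 3 here.

['e', 'jr', 't']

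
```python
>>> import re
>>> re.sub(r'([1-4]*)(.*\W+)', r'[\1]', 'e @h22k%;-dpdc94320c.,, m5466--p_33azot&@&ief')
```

'[]ief'

Each match is replaced using the text its own group 1 captured.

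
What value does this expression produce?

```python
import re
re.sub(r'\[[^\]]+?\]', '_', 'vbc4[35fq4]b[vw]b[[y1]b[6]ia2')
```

`sub` substitutes '_' at each match site.

'vbc4_b_b_b_ia2'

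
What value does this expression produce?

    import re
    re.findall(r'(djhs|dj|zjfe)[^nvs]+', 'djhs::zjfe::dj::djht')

Alternation tries branches left to right and keeps the first one that lets the overall match succeed at that position.
Walking the string: at [0:20] match 'djhs::zjfe::dj::djht', group 1 = 'djhs'.
With a single group, `findall` returns only what that group captured — 1 item.

['djhs']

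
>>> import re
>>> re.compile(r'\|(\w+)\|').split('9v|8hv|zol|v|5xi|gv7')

With a capturing group present, the delimiter's captured portion is kept in the result list.

['9v', '8hv', 'zol', 'v', '5xi|gv7']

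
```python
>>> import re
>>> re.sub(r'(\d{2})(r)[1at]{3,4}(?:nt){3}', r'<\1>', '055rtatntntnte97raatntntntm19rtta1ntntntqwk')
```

'0<55>e<97>m<19>qwk'

This matches exactly 2 of a digit (captured); then a literal 'r' (captured); then 3 to 4 of one of [1at], then the literal 'nt' repeated 3 times.
Matches: at [1:13] → '55rtatntntnt'; at [14:26] → '97raatntntnt'; at [27:40] → '19rtta1ntntnt'.
Each match is replaced using the text its own group 1 captured.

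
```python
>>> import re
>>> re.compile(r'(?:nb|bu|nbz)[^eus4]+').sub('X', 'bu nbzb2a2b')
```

'X'

Every occurrence is swapped for 'X'.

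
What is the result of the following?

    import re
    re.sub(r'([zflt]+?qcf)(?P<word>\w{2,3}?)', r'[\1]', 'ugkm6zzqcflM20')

'ugkm6[zzqcf]20'

Pattern: one or more of one of [zflt] (lazy), then the literal 'qc', then the literal 'f' (captured); then 2 to 3 of a word character (lazy) (captured as 'word').
Matches: at [5:12] → 'zzqcflM'.
The replacement refers to a captured group, so each match is rewritten using its own captured text.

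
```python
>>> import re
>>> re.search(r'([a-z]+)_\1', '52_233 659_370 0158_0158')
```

The backreference `\1` re-matches whatever the first group consumed, character for character.
Here nothing in the string fits, so the call returns None.

None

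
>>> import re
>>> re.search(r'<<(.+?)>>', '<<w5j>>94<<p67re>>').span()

(0, 7)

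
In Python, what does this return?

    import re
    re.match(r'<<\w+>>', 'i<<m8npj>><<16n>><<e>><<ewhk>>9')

`match` is anchored at position 0; if the pattern doesn't fit there, it returns None.
Here the string doesn't start with a match, so the call returns None.

None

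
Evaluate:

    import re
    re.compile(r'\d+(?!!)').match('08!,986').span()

The negative lookaround is zero-width — it rules out positions where the adjacent text would match, without consuming anything.
With `match`, the pattern is implicitly anchored at the beginning.
The match spans [0:1] → '0'.

(0, 1)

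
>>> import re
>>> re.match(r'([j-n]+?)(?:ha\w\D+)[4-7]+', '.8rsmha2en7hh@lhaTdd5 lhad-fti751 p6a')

None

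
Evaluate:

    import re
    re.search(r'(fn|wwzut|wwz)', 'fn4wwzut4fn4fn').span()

(0, 2)

The match spans [0:2] → 'fn'.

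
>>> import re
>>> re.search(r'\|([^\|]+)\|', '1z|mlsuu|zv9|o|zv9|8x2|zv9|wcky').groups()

('mlsuu',)

Unlike `match`, `search` isn't anchored — it looks for the pattern anywhere in the string.
The match spans [2:9] → '|mlsuu|'.
Captured: group 1 = 'mlsuu'.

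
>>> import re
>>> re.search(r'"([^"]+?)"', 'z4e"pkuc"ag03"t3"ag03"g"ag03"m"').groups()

The match spans [3:9] → '"pkuc"'.
Captured: group 1 = 'pkuc'.

('pkuc',)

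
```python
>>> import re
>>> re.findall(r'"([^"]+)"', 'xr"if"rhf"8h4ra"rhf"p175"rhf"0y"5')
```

Walking the string: at [2:6] match '"if"', group 1 = 'if'; at [9:16] match '"8h4ra"', group 1 = '8h4ra'; at [19:25] match '"p175"', group 1 = 'p175'; at [28:32] match '"0y"', group 1 = '0y'.
`findall` collects group 1 from each match (4 total).

['if', '8h4ra', 'p175', '0y']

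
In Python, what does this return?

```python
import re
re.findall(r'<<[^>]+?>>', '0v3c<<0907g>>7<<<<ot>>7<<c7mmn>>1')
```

['<<0907g>>', '<<<<ot>>', '<<c7mmn>>']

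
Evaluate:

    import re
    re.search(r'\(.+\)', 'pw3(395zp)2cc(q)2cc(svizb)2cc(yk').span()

(3, 26)

The match spans [3:26] → '(395zp)2cc(q)2cc(svizb)'.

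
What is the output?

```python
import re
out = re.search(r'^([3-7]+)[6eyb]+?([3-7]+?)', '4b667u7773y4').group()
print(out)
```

4b6

This matches anchored at the start of the string; then one or more of a character in [3-7] (captured); then one or more of one of [6eyb] (lazy); then one or more of a character in [3-7] (lazy) (captured).
The match spans [0:3] → '4b6'.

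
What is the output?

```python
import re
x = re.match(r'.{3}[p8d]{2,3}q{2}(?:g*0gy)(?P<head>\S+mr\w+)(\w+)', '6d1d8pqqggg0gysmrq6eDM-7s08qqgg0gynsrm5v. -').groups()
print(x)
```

('smrq6eD', 'M')

This matches exactly 3 of any character, then 2 to 3 of one of [p8d], then exactly 2 of a literal 'q'; then zero or more of the literal 'g', then the literal '0gy' (non-capturing group); then one or more of a non-whitespace character, then the literal 'mr', then one or more of a word character (captured as 'head'); then one or more of a word character (captured).
With `match`, the pattern is implicitly anchored at the beginning.
The match spans [0:22] → '6d1d8pqqggg0gysmrq6eDM'.
Captured: group 1 = 'smrq6eD', group 2 = 'M'.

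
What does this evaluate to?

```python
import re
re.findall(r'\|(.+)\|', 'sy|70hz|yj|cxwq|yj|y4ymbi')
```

With a single group, `findall` returns only what that group captured — 1 item.

['70hz|yj|cxwq|yj']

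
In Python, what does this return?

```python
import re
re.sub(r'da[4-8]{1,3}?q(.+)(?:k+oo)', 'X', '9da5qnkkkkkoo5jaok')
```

Pattern: the literal 'da', then 1 to 3 of a character in [4-8] (lazy); then a literal 'q'; then one or more of any character (captured); then one or more of the literal 'k', then the literal 'oo' (non-capturing group).
Matches: at [1:13] → 'da5qnkkkkkoo'.
`sub` substitutes 'X' at each match site.

'9X5jaok'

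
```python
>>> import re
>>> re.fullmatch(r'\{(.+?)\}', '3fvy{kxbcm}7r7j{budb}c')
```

`re.fullmatch` is like wrapping the pattern in `^…$` (in single-line mode).
Here the pattern can't cover the whole string, so the call returns None.

None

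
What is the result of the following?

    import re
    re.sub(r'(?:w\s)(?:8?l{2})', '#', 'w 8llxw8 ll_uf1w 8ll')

The pattern matches a literal 'w', then whitespace (non-capturing group); then optionally the literal '8', then exactly 2 of a literal 'l' (non-capturing group).
Matches: at [0:5] → 'w 8ll'; at [15:20] → 'w 8ll'.
`sub` substitutes '#' at each match site.

'#xw8 ll_uf1#'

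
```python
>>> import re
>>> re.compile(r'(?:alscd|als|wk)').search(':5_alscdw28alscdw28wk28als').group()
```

Branches in `(...|...)` are attempted left-to-right; the first branch that allows the whole pattern to succeed is taken.
The match spans [3:8] → 'alscd'.

'alscd'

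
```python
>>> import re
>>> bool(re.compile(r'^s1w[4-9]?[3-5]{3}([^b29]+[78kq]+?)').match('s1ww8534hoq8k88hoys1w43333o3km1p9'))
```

False

This matches anchored at the start of the string; then the literal 's1w', then optionally a character in [4-9], then exactly 3 of a character in [3-5]; then one or more of any character except [b29], then one or more of one of [78kq] (lazy) (captured).
With `match`, the pattern is implicitly anchored at the beginning.
Here the string doesn't start with a match, so the call returns None, and `bool(None)` is False.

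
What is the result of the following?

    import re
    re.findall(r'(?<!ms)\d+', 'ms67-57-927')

['7', '57', '927']

Because the assertion is negative and zero-width, positions next to the forbidden text are skipped.
`findall` yields the raw match text (3 of them) because the pattern has no groups.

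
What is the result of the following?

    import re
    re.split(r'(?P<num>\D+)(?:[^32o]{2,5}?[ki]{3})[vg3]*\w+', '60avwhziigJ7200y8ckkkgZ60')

['60avwhziigJ7200', 'y', '']

The pattern matches one or more of a non-digit (captured as 'num'); then 2 to 5 of any character except [32o] (lazy), then exactly 3 of one of [ki] (non-capturing group); then zero or more of one of [vg3], then one or more of a word character.
The group in the pattern means `split` returns the separators' captures alongside the pieces.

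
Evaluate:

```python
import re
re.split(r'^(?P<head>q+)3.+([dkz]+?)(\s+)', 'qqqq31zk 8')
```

['', 'qqqq', 'k', ' ', '8']

Because the pattern has a capturing group, `split` also inserts each captured text between the pieces.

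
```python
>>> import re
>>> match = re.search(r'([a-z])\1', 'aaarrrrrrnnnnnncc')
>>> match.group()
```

'aa'

The backreference `\1` re-matches whatever the first group consumed, character for character.
The match spans [0:2] → 'aa'.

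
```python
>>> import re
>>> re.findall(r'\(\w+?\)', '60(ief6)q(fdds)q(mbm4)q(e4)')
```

Matches: at [2:8] → '(ief6)'; at [9:15] → '(fdds)'; at [16:22] → '(mbm4)'; at [23:27] → '(e4)'.
With no groups in the pattern, `findall` gives back each whole match — 4 here.

['(ief6)', '(fdds)', '(mbm4)', '(e4)']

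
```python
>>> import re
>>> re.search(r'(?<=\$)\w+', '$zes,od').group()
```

'zes'

The `(?=…)`/`(?<=…)` assertion just peeks at neighbouring text; it doesn't advance the match position.
Unlike `match`, `search` isn't anchored — it looks for the pattern anywhere in the string.
The match spans [1:4] → 'zes'.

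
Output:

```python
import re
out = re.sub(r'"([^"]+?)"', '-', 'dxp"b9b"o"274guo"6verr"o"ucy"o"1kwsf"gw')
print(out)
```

Matches: at [3:8] → '"b9b"'; at [9:17] → '"274guo"'; at [22:25] → '"o"'; at [28:31] → '"o"'.
Every occurrence is swapped for '-'.

dxp-o-6verr-ucy-1kwsf"gw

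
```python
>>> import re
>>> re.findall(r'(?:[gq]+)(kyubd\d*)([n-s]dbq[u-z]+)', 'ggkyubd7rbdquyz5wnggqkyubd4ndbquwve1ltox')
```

This matches one or more of one of [gq] (non-capturing group); then the literal 'kyu', then the literal 'bd', then zero or more of a digit (captured); then a character in [n-s], then the literal 'dbq', then one or more of a character in [u-z] (captured).
`findall` packs the 2 group values into a tuple for every match.

[('kyubd4', 'ndbquwv')]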